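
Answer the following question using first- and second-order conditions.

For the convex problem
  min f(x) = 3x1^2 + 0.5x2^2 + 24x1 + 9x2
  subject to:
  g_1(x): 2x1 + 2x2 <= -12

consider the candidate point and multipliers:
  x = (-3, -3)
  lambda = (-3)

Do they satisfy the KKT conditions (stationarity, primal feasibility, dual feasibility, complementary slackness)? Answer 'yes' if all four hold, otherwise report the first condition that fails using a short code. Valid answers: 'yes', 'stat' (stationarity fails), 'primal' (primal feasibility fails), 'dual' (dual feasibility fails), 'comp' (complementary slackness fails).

Gradient of f: grad f(x) = Q x + c = (6, 6)
Constraint values g_i(x) = a_i^T x - b_i:
  g_1((-3, -3)) = 0
Stationarity residual: grad f(x) + sum_i lambda_i a_i = (0, 0)
  -> stationarity OK
Primal feasibility (all g_i <= 0): OK
Dual feasibility (all lambda_i >= 0): FAILS
Complementary slackness (lambda_i * g_i(x) = 0 for all i): OK

Verdict: the first failing condition is dual_feasibility -> dual.

dual


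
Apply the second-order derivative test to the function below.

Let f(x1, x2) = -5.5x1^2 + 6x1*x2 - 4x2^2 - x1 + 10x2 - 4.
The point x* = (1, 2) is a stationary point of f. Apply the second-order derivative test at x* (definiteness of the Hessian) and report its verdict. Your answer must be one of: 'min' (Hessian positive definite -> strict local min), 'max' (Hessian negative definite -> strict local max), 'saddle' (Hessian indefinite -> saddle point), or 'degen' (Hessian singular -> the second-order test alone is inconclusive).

Compute the Hessian H = grad^2 f:
  H = [[-11, 6], [6, -8]]
Verify stationarity: grad f(x*) = H x* + g = (0, 0).
Eigenvalues of H: -15.6847, -3.3153.
Both eigenvalues < 0, so H is negative definite -> x* is a strict local max.

max


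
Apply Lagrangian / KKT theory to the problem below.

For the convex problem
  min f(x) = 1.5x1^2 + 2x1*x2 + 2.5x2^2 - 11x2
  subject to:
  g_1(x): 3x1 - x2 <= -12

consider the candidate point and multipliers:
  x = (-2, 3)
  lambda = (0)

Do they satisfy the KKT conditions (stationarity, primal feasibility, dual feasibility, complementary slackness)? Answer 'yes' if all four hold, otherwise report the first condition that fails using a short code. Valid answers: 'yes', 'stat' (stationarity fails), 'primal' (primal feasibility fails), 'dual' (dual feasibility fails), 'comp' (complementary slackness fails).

Gradient of f: grad f(x) = Q x + c = (0, 0)
Constraint values g_i(x) = a_i^T x - b_i:
  g_1((-2, 3)) = 3
Stationarity residual: grad f(x) + sum_i lambda_i a_i = (0, 0)
  -> stationarity OK
Primal feasibility (all g_i <= 0): FAILS
Dual feasibility (all lambda_i >= 0): OK
Complementary slackness (lambda_i * g_i(x) = 0 for all i): OK

Verdict: the first failing condition is primal_feasibility -> primal.

primal


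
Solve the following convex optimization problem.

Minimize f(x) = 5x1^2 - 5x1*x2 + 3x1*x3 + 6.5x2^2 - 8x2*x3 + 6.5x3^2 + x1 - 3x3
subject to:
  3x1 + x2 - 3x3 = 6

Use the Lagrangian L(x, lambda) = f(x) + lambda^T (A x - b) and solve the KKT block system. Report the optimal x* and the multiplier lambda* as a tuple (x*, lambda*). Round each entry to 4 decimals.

Form the Lagrangian:
  L(x, lambda) = (1/2) x^T Q x + c^T x + lambda^T (A x - b)
Stationarity (grad_x L = 0): Q x + c + A^T lambda = 0.
Primal feasibility: A x = b.

This gives the KKT block system:
  [ Q   A^T ] [ x     ]   [-c ]
  [ A    0  ] [ lambda ] = [ b ]

Solving the linear system:
  x*      = (1.2715, 0.3748, -0.6036)
  lambda* = (-3.3434)
  f(x*)   = 11.5714

x* = (1.2715, 0.3748, -0.6036), lambda* = (-3.3434)


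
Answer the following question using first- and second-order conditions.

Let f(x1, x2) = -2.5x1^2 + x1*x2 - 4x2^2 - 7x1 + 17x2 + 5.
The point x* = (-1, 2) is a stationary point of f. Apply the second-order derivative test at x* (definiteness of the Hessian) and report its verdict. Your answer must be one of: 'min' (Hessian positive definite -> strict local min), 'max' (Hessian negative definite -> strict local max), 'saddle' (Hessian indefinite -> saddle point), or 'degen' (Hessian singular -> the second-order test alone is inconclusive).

Compute the Hessian H = grad^2 f:
  H = [[-5, 1], [1, -8]]
Verify stationarity: grad f(x*) = H x* + g = (0, 0).
Eigenvalues of H: -8.3028, -4.6972.
Both eigenvalues < 0, so H is negative definite -> x* is a strict local max.

max


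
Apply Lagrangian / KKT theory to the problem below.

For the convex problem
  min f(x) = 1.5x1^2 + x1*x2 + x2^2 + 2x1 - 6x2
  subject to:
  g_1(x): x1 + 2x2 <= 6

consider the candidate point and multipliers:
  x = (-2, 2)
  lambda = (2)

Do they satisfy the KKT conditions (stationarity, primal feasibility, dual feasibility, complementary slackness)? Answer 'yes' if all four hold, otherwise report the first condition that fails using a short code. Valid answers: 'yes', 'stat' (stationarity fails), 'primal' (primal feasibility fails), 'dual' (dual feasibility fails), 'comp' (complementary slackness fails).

Gradient of f: grad f(x) = Q x + c = (-2, -4)
Constraint values g_i(x) = a_i^T x - b_i:
  g_1((-2, 2)) = -4
Stationarity residual: grad f(x) + sum_i lambda_i a_i = (0, 0)
  -> stationarity OK
Primal feasibility (all g_i <= 0): OK
Dual feasibility (all lambda_i >= 0): OK
Complementary slackness (lambda_i * g_i(x) = 0 for all i): FAILS

Verdict: the first failing condition is complementary_slackness -> comp.

comp


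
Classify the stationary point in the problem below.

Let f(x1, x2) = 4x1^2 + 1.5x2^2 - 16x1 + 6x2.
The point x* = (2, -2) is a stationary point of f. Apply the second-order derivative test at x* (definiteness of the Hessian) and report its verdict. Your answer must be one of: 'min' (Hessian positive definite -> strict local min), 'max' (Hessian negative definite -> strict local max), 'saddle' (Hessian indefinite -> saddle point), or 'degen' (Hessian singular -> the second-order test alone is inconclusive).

Compute the Hessian H = grad^2 f:
  H = [[8, 0], [0, 3]]
Verify stationarity: grad f(x*) = H x* + g = (0, 0).
Eigenvalues of H: 3, 8.
Both eigenvalues > 0, so H is positive definite -> x* is a strict local min.

min


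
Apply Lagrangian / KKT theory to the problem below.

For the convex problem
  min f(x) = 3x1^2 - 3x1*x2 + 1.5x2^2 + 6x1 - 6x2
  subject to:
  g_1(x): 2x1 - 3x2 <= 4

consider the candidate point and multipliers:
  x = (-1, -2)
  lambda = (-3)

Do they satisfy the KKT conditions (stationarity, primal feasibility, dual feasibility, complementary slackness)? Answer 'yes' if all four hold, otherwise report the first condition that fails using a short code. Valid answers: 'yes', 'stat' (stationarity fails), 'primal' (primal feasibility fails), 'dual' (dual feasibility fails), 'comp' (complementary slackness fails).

Gradient of f: grad f(x) = Q x + c = (6, -9)
Constraint values g_i(x) = a_i^T x - b_i:
  g_1((-1, -2)) = 0
Stationarity residual: grad f(x) + sum_i lambda_i a_i = (0, 0)
  -> stationarity OK
Primal feasibility (all g_i <= 0): OK
Dual feasibility (all lambda_i >= 0): FAILS
Complementary slackness (lambda_i * g_i(x) = 0 for all i): OK

Verdict: the first failing condition is dual_feasibility -> dual.

dual


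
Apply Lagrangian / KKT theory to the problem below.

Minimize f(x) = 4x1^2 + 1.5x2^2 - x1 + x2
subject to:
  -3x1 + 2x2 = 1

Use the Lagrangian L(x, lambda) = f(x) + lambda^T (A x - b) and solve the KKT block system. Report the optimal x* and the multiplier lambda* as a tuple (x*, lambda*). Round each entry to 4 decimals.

Form the Lagrangian:
  L(x, lambda) = (1/2) x^T Q x + c^T x + lambda^T (A x - b)
Stationarity (grad_x L = 0): Q x + c + A^T lambda = 0.
Primal feasibility: A x = b.

This gives the KKT block system:
  [ Q   A^T ] [ x     ]   [-c ]
  [ A    0  ] [ lambda ] = [ b ]

Solving the linear system:
  x*      = (-0.1864, 0.2203)
  lambda* = (-0.8305)
  f(x*)   = 0.6186

x* = (-0.1864, 0.2203), lambda* = (-0.8305)


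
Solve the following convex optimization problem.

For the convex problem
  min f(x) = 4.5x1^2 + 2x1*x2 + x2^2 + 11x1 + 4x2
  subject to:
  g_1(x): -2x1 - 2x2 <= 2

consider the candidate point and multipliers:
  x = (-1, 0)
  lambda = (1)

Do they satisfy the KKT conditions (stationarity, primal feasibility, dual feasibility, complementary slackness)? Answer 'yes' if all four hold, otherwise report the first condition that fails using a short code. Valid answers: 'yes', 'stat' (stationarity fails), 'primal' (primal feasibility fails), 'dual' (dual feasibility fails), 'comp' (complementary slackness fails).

Gradient of f: grad f(x) = Q x + c = (2, 2)
Constraint values g_i(x) = a_i^T x - b_i:
  g_1((-1, 0)) = 0
Stationarity residual: grad f(x) + sum_i lambda_i a_i = (0, 0)
  -> stationarity OK
Primal feasibility (all g_i <= 0): OK
Dual feasibility (all lambda_i >= 0): OK
Complementary slackness (lambda_i * g_i(x) = 0 for all i): OK

Verdict: yes, KKT holds.

yes


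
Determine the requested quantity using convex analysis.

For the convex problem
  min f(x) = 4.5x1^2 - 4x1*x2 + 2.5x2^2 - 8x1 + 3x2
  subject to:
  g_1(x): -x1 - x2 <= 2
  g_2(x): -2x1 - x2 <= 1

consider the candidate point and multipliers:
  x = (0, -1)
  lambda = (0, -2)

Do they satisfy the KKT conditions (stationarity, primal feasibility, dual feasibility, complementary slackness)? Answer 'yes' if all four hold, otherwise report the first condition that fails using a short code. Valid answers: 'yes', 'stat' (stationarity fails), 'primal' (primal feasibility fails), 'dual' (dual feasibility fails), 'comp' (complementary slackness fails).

Gradient of f: grad f(x) = Q x + c = (-4, -2)
Constraint values g_i(x) = a_i^T x - b_i:
  g_1((0, -1)) = -1
  g_2((0, -1)) = 0
Stationarity residual: grad f(x) + sum_i lambda_i a_i = (0, 0)
  -> stationarity OK
Primal feasibility (all g_i <= 0): OK
Dual feasibility (all lambda_i >= 0): FAILS
Complementary slackness (lambda_i * g_i(x) = 0 for all i): OK

Verdict: the first failing condition is dual_feasibility -> dual.

dual


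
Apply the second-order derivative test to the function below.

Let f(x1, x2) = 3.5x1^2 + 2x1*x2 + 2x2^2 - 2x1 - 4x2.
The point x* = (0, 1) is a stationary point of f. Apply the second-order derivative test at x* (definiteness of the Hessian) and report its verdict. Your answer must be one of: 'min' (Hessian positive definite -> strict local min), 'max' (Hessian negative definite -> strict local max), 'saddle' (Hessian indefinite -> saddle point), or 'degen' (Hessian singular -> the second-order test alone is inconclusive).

Compute the Hessian H = grad^2 f:
  H = [[7, 2], [2, 4]]
Verify stationarity: grad f(x*) = H x* + g = (0, 0).
Eigenvalues of H: 3, 8.
Both eigenvalues > 0, so H is positive definite -> x* is a strict local min.

min


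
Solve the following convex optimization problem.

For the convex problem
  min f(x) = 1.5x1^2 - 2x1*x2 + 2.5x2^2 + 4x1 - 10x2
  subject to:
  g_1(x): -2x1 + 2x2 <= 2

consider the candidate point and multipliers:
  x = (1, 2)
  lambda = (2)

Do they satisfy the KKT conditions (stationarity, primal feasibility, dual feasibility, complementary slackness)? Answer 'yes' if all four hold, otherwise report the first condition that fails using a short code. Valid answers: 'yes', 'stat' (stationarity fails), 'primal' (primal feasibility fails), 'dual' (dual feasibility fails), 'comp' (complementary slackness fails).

Gradient of f: grad f(x) = Q x + c = (3, -2)
Constraint values g_i(x) = a_i^T x - b_i:
  g_1((1, 2)) = 0
Stationarity residual: grad f(x) + sum_i lambda_i a_i = (-1, 2)
  -> stationarity FAILS
Primal feasibility (all g_i <= 0): OK
Dual feasibility (all lambda_i >= 0): OK
Complementary slackness (lambda_i * g_i(x) = 0 for all i): OK

Verdict: the first failing condition is stationarity -> stat.

stat


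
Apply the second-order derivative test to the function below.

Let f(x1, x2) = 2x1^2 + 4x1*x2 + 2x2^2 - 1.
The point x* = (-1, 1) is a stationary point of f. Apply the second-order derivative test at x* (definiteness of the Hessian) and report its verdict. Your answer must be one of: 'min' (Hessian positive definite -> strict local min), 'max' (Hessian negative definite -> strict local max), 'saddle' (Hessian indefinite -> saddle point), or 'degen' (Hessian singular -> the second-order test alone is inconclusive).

Compute the Hessian H = grad^2 f:
  H = [[4, 4], [4, 4]]
Verify stationarity: grad f(x*) = H x* + g = (0, 0).
Eigenvalues of H: 0, 8.
H has a zero eigenvalue (singular; positive semidefinite but not definite), so H is neither positive definite, negative definite, nor indefinite. The second-order test alone is inconclusive -> degen.
(Indeed, f is constant along the null direction of H through x*, so x* is not a strict local extremum.)

degen


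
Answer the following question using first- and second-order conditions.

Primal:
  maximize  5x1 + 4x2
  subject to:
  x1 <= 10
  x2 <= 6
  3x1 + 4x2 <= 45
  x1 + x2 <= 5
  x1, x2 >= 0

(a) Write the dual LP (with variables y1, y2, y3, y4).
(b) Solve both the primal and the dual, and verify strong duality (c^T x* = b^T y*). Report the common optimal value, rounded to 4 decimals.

The standard primal-dual pair for 'max c^T x s.t. A x <= b, x >= 0' is:
  Dual:  min b^T y  s.t.  A^T y >= c,  y >= 0.

So the dual LP is:
  minimize  10y1 + 6y2 + 45y3 + 5y4
  subject to:
    y1 + 3y3 + y4 >= 5
    y2 + 4y3 + y4 >= 4
    y1, y2, y3, y4 >= 0

Solving the primal: x* = (5, 0).
  primal value c^T x* = 25.
Solving the dual: y* = (0, 0, 0, 5).
  dual value b^T y* = 25.
Strong duality: c^T x* = b^T y*. Confirmed.

25


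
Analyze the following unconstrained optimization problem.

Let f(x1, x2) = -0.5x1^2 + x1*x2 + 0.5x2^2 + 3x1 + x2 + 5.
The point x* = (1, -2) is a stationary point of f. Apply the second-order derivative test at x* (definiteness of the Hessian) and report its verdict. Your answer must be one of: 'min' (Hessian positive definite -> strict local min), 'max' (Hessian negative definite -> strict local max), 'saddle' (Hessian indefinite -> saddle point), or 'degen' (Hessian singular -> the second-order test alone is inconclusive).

Compute the Hessian H = grad^2 f:
  H = [[-1, 1], [1, 1]]
Verify stationarity: grad f(x*) = H x* + g = (0, 0).
Eigenvalues of H: -1.4142, 1.4142.
Eigenvalues have mixed signs, so H is indefinite -> x* is a saddle point.

saddle


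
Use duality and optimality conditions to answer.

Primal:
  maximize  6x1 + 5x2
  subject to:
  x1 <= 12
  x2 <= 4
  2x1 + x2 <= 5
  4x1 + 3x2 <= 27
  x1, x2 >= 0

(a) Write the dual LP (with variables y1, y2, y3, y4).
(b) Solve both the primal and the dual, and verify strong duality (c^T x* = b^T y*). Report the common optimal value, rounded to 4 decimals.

The standard primal-dual pair for 'max c^T x s.t. A x <= b, x >= 0' is:
  Dual:  min b^T y  s.t.  A^T y >= c,  y >= 0.

So the dual LP is:
  minimize  12y1 + 4y2 + 5y3 + 27y4
  subject to:
    y1 + 2y3 + 4y4 >= 6
    y2 + y3 + 3y4 >= 5
    y1, y2, y3, y4 >= 0

Solving the primal: x* = (0.5, 4).
  primal value c^T x* = 23.
Solving the dual: y* = (0, 2, 3, 0).
  dual value b^T y* = 23.
Strong duality: c^T x* = b^T y*. Confirmed.

23


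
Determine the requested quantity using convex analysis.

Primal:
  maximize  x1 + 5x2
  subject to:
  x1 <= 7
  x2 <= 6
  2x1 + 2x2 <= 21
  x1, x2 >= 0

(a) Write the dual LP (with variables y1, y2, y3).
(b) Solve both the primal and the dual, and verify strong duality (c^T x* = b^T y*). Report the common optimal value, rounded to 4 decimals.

The standard primal-dual pair for 'max c^T x s.t. A x <= b, x >= 0' is:
  Dual:  min b^T y  s.t.  A^T y >= c,  y >= 0.

So the dual LP is:
  minimize  7y1 + 6y2 + 21y3
  subject to:
    y1 + 2y3 >= 1
    y2 + 2y3 >= 5
    y1, y2, y3 >= 0

Solving the primal: x* = (4.5, 6).
  primal value c^T x* = 34.5.
Solving the dual: y* = (0, 4, 0.5).
  dual value b^T y* = 34.5.
Strong duality: c^T x* = b^T y*. Confirmed.

34.5


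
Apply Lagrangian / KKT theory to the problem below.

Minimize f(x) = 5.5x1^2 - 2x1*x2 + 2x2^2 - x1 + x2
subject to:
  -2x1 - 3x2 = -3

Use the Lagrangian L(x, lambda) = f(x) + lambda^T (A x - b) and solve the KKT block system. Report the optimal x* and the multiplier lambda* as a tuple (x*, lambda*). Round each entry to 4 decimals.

Form the Lagrangian:
  L(x, lambda) = (1/2) x^T Q x + c^T x + lambda^T (A x - b)
Stationarity (grad_x L = 0): Q x + c + A^T lambda = 0.
Primal feasibility: A x = b.

This gives the KKT block system:
  [ Q   A^T ] [ x     ]   [-c ]
  [ A    0  ] [ lambda ] = [ b ]

Solving the linear system:
  x*      = (0.4101, 0.7266)
  lambda* = (1.0288)
  f(x*)   = 1.7014

x* = (0.4101, 0.7266), lambda* = (1.0288)


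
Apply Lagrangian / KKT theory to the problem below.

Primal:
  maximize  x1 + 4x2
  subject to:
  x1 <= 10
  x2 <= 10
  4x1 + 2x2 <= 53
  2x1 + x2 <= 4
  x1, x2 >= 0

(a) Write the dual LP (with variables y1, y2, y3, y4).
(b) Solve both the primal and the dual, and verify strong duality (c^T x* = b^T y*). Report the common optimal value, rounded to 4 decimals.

The standard primal-dual pair for 'max c^T x s.t. A x <= b, x >= 0' is:
  Dual:  min b^T y  s.t.  A^T y >= c,  y >= 0.

So the dual LP is:
  minimize  10y1 + 10y2 + 53y3 + 4y4
  subject to:
    y1 + 4y3 + 2y4 >= 1
    y2 + 2y3 + y4 >= 4
    y1, y2, y3, y4 >= 0

Solving the primal: x* = (0, 4).
  primal value c^T x* = 16.
Solving the dual: y* = (0, 0, 0, 4).
  dual value b^T y* = 16.
Strong duality: c^T x* = b^T y*. Confirmed.

16


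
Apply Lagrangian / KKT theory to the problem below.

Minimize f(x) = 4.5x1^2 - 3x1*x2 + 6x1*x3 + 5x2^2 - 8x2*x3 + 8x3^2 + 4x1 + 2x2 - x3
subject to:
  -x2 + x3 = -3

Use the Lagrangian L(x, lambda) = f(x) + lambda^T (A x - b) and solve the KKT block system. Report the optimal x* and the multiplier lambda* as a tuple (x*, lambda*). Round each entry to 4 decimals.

Form the Lagrangian:
  L(x, lambda) = (1/2) x^T Q x + c^T x + lambda^T (A x - b)
Stationarity (grad_x L = 0): Q x + c + A^T lambda = 0.
Primal feasibility: A x = b.

This gives the KKT block system:
  [ Q   A^T ] [ x     ]   [-c ]
  [ A    0  ] [ lambda ] = [ b ]

Solving the linear system:
  x*      = (0.8765, 2.037, -0.963)
  lambda* = (27.4444)
  f(x*)   = 45.4383

x* = (0.8765, 2.037, -0.963), lambda* = (27.4444)


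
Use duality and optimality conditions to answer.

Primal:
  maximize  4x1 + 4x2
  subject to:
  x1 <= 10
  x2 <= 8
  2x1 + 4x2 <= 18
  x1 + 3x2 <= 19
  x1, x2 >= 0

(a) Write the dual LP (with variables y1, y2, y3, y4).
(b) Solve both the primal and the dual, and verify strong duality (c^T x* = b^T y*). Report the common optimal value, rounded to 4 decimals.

The standard primal-dual pair for 'max c^T x s.t. A x <= b, x >= 0' is:
  Dual:  min b^T y  s.t.  A^T y >= c,  y >= 0.

So the dual LP is:
  minimize  10y1 + 8y2 + 18y3 + 19y4
  subject to:
    y1 + 2y3 + y4 >= 4
    y2 + 4y3 + 3y4 >= 4
    y1, y2, y3, y4 >= 0

Solving the primal: x* = (9, 0).
  primal value c^T x* = 36.
Solving the dual: y* = (0, 0, 2, 0).
  dual value b^T y* = 36.
Strong duality: c^T x* = b^T y*. Confirmed.

36


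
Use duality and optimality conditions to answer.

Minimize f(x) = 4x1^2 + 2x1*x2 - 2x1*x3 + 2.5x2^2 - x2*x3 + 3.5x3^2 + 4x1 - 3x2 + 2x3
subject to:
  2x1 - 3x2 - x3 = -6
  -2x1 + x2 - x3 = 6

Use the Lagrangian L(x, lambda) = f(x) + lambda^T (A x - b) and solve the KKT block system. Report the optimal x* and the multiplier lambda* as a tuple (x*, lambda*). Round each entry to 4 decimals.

Form the Lagrangian:
  L(x, lambda) = (1/2) x^T Q x + c^T x + lambda^T (A x - b)
Stationarity (grad_x L = 0): Q x + c + A^T lambda = 0.
Primal feasibility: A x = b.

This gives the KKT block system:
  [ Q   A^T ] [ x     ]   [-c ]
  [ A    0  ] [ lambda ] = [ b ]

Solving the linear system:
  x*      = (-1.7667, 1.2333, -1.2333)
  lambda* = (-0.8667, -3.4667)
  f(x*)   = 1.1833

x* = (-1.7667, 1.2333, -1.2333), lambda* = (-0.8667, -3.4667)


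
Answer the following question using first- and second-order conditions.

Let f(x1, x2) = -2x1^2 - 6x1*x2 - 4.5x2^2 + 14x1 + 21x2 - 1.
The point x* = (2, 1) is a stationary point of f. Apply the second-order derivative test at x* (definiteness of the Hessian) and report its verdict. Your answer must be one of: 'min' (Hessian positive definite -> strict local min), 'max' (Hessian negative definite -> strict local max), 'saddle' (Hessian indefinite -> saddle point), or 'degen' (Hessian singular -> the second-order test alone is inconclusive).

Compute the Hessian H = grad^2 f:
  H = [[-4, -6], [-6, -9]]
Verify stationarity: grad f(x*) = H x* + g = (0, 0).
Eigenvalues of H: -13, 0.
H has a zero eigenvalue (singular; negative semidefinite but not definite), so H is neither positive definite, negative definite, nor indefinite. The second-order test alone is inconclusive -> degen.
(Indeed, f is constant along the null direction of H through x*, so x* is not a strict local extremum.)

degen


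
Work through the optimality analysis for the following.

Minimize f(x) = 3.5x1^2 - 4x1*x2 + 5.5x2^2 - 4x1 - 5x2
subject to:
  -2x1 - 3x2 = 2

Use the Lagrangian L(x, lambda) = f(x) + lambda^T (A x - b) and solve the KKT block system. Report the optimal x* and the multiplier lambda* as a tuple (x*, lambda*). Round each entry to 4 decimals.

Form the Lagrangian:
  L(x, lambda) = (1/2) x^T Q x + c^T x + lambda^T (A x - b)
Stationarity (grad_x L = 0): Q x + c + A^T lambda = 0.
Primal feasibility: A x = b.

This gives the KKT block system:
  [ Q   A^T ] [ x     ]   [-c ]
  [ A    0  ] [ lambda ] = [ b ]

Solving the linear system:
  x*      = (-0.4, -0.4)
  lambda* = (-2.6)
  f(x*)   = 4.4

x* = (-0.4, -0.4), lambda* = (-2.6)


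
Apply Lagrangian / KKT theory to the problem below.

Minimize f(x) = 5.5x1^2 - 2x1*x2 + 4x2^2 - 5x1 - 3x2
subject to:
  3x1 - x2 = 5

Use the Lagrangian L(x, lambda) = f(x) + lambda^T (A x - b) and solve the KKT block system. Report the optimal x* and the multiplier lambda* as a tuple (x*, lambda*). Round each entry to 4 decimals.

Form the Lagrangian:
  L(x, lambda) = (1/2) x^T Q x + c^T x + lambda^T (A x - b)
Stationarity (grad_x L = 0): Q x + c + A^T lambda = 0.
Primal feasibility: A x = b.

This gives the KKT block system:
  [ Q   A^T ] [ x     ]   [-c ]
  [ A    0  ] [ lambda ] = [ b ]

Solving the linear system:
  x*      = (1.7465, 0.2394)
  lambda* = (-4.5775)
  f(x*)   = 6.7183

x* = (1.7465, 0.2394), lambda* = (-4.5775)


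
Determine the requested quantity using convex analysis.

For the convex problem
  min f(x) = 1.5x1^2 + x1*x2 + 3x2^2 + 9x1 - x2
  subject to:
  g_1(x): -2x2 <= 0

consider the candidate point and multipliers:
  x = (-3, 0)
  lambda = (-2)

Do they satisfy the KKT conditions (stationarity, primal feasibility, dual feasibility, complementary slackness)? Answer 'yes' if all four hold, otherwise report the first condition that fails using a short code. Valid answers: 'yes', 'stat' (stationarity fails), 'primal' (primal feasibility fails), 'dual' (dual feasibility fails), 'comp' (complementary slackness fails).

Gradient of f: grad f(x) = Q x + c = (0, -4)
Constraint values g_i(x) = a_i^T x - b_i:
  g_1((-3, 0)) = 0
Stationarity residual: grad f(x) + sum_i lambda_i a_i = (0, 0)
  -> stationarity OK
Primal feasibility (all g_i <= 0): OK
Dual feasibility (all lambda_i >= 0): FAILS
Complementary slackness (lambda_i * g_i(x) = 0 for all i): OK

Verdict: the first failing condition is dual_feasibility -> dual.

dual


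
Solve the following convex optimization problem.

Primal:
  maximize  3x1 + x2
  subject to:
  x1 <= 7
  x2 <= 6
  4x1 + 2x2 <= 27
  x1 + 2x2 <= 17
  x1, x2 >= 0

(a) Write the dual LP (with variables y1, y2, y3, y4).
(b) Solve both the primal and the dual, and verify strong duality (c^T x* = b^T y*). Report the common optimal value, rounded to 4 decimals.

The standard primal-dual pair for 'max c^T x s.t. A x <= b, x >= 0' is:
  Dual:  min b^T y  s.t.  A^T y >= c,  y >= 0.

So the dual LP is:
  minimize  7y1 + 6y2 + 27y3 + 17y4
  subject to:
    y1 + 4y3 + y4 >= 3
    y2 + 2y3 + 2y4 >= 1
    y1, y2, y3, y4 >= 0

Solving the primal: x* = (6.75, 0).
  primal value c^T x* = 20.25.
Solving the dual: y* = (0, 0, 0.75, 0).
  dual value b^T y* = 20.25.
Strong duality: c^T x* = b^T y*. Confirmed.

20.25


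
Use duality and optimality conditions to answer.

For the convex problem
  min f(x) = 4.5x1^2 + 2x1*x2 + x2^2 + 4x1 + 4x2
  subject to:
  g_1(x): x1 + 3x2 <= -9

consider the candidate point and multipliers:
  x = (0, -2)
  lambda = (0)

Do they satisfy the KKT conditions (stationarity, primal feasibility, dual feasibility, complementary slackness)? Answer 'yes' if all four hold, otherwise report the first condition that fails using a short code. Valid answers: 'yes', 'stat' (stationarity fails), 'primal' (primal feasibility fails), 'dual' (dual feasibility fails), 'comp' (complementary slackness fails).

Gradient of f: grad f(x) = Q x + c = (0, 0)
Constraint values g_i(x) = a_i^T x - b_i:
  g_1((0, -2)) = 3
Stationarity residual: grad f(x) + sum_i lambda_i a_i = (0, 0)
  -> stationarity OK
Primal feasibility (all g_i <= 0): FAILS
Dual feasibility (all lambda_i >= 0): OK
Complementary slackness (lambda_i * g_i(x) = 0 for all i): OK

Verdict: the first failing condition is primal_feasibility -> primal.

primal


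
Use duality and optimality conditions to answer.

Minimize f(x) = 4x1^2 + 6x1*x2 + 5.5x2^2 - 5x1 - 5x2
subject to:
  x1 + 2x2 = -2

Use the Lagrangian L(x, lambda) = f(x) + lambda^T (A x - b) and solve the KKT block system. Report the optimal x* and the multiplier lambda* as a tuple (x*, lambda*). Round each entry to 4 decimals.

Form the Lagrangian:
  L(x, lambda) = (1/2) x^T Q x + c^T x + lambda^T (A x - b)
Stationarity (grad_x L = 0): Q x + c + A^T lambda = 0.
Primal feasibility: A x = b.

This gives the KKT block system:
  [ Q   A^T ] [ x     ]   [-c ]
  [ A    0  ] [ lambda ] = [ b ]

Solving the linear system:
  x*      = (0.6316, -1.3158)
  lambda* = (7.8421)
  f(x*)   = 9.5526

x* = (0.6316, -1.3158), lambda* = (7.8421)


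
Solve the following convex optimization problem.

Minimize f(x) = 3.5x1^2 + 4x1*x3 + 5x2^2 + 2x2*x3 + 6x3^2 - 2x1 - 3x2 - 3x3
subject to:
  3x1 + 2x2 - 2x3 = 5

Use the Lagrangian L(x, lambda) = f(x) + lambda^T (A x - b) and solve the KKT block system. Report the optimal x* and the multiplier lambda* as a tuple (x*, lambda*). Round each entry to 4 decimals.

Form the Lagrangian:
  L(x, lambda) = (1/2) x^T Q x + c^T x + lambda^T (A x - b)
Stationarity (grad_x L = 0): Q x + c + A^T lambda = 0.
Primal feasibility: A x = b.

This gives the KKT block system:
  [ Q   A^T ] [ x     ]   [-c ]
  [ A    0  ] [ lambda ] = [ b ]

Solving the linear system:
  x*      = (1.0053, 0.6103, -0.3818)
  lambda* = (-1.1699)
  f(x*)   = 1.5766

x* = (1.0053, 0.6103, -0.3818), lambda* = (-1.1699)


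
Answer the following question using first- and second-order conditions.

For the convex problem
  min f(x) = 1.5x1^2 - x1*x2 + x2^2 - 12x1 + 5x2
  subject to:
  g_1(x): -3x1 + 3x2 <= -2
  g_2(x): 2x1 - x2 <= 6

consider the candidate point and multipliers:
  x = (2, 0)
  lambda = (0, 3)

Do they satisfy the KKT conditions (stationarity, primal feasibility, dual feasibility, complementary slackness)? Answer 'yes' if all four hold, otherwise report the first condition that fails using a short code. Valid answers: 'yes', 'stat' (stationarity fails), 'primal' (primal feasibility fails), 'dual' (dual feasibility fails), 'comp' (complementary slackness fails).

Gradient of f: grad f(x) = Q x + c = (-6, 3)
Constraint values g_i(x) = a_i^T x - b_i:
  g_1((2, 0)) = -4
  g_2((2, 0)) = -2
Stationarity residual: grad f(x) + sum_i lambda_i a_i = (0, 0)
  -> stationarity OK
Primal feasibility (all g_i <= 0): OK
Dual feasibility (all lambda_i >= 0): OK
Complementary slackness (lambda_i * g_i(x) = 0 for all i): FAILS

Verdict: the first failing condition is complementary_slackness -> comp.

comp


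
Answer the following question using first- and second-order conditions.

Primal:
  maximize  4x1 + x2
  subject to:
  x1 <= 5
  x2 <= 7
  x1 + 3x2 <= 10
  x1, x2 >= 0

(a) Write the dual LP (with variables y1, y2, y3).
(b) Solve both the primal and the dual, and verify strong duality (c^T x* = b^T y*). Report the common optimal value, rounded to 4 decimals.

The standard primal-dual pair for 'max c^T x s.t. A x <= b, x >= 0' is:
  Dual:  min b^T y  s.t.  A^T y >= c,  y >= 0.

So the dual LP is:
  minimize  5y1 + 7y2 + 10y3
  subject to:
    y1 + y3 >= 4
    y2 + 3y3 >= 1
    y1, y2, y3 >= 0

Solving the primal: x* = (5, 1.6667).
  primal value c^T x* = 21.6667.
Solving the dual: y* = (3.6667, 0, 0.3333).
  dual value b^T y* = 21.6667.
Strong duality: c^T x* = b^T y*. Confirmed.

21.6667


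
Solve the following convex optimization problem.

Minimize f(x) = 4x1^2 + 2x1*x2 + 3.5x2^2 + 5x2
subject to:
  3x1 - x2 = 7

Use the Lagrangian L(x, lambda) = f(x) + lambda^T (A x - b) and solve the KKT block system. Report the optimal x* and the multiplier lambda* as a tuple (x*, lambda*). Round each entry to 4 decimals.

Form the Lagrangian:
  L(x, lambda) = (1/2) x^T Q x + c^T x + lambda^T (A x - b)
Stationarity (grad_x L = 0): Q x + c + A^T lambda = 0.
Primal feasibility: A x = b.

This gives the KKT block system:
  [ Q   A^T ] [ x     ]   [-c ]
  [ A    0  ] [ lambda ] = [ b ]

Solving the linear system:
  x*      = (1.759, -1.7229)
  lambda* = (-3.5422)
  f(x*)   = 8.0904

x* = (1.759, -1.7229), lambda* = (-3.5422)


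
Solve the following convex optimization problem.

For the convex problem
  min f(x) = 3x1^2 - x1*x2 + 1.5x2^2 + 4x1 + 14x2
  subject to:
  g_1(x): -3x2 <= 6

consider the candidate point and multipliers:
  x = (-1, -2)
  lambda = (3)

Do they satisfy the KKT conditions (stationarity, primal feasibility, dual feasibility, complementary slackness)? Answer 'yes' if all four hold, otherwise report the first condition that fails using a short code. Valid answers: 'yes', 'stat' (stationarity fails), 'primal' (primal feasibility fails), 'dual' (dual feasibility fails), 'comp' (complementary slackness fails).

Gradient of f: grad f(x) = Q x + c = (0, 9)
Constraint values g_i(x) = a_i^T x - b_i:
  g_1((-1, -2)) = 0
Stationarity residual: grad f(x) + sum_i lambda_i a_i = (0, 0)
  -> stationarity OK
Primal feasibility (all g_i <= 0): OK
Dual feasibility (all lambda_i >= 0): OK
Complementary slackness (lambda_i * g_i(x) = 0 for all i): OK

Verdict: yes, KKT holds.

yes


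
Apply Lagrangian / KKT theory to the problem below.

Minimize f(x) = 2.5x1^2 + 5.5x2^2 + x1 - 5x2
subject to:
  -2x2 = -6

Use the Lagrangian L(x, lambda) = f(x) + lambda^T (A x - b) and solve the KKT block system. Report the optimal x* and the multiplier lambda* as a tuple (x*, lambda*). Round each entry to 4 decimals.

Form the Lagrangian:
  L(x, lambda) = (1/2) x^T Q x + c^T x + lambda^T (A x - b)
Stationarity (grad_x L = 0): Q x + c + A^T lambda = 0.
Primal feasibility: A x = b.

This gives the KKT block system:
  [ Q   A^T ] [ x     ]   [-c ]
  [ A    0  ] [ lambda ] = [ b ]

Solving the linear system:
  x*      = (-0.2, 3)
  lambda* = (14)
  f(x*)   = 34.4

x* = (-0.2, 3), lambda* = (14)


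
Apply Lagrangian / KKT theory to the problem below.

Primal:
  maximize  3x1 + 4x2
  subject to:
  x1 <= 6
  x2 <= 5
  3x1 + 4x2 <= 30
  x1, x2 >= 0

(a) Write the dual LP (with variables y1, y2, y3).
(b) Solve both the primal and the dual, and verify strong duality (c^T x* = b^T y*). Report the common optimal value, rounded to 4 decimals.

The standard primal-dual pair for 'max c^T x s.t. A x <= b, x >= 0' is:
  Dual:  min b^T y  s.t.  A^T y >= c,  y >= 0.

So the dual LP is:
  minimize  6y1 + 5y2 + 30y3
  subject to:
    y1 + 3y3 >= 3
    y2 + 4y3 >= 4
    y1, y2, y3 >= 0

Solving the primal: x* = (3.3333, 5).
  primal value c^T x* = 30.
Solving the dual: y* = (0, 0, 1).
  dual value b^T y* = 30.
Strong duality: c^T x* = b^T y*. Confirmed.

30


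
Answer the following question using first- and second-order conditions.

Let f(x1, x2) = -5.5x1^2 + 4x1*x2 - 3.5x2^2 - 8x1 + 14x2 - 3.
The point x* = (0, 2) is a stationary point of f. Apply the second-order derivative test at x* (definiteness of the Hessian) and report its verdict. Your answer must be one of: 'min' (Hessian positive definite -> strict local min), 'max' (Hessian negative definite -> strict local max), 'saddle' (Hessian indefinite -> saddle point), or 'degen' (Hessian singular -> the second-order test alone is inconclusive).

Compute the Hessian H = grad^2 f:
  H = [[-11, 4], [4, -7]]
Verify stationarity: grad f(x*) = H x* + g = (0, 0).
Eigenvalues of H: -13.4721, -4.5279.
Both eigenvalues < 0, so H is negative definite -> x* is a strict local max.

max


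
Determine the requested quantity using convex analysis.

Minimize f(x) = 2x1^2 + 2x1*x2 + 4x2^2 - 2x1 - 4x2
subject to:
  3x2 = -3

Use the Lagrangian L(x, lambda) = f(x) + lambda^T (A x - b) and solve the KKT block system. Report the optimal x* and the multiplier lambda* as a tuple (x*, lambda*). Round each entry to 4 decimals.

Form the Lagrangian:
  L(x, lambda) = (1/2) x^T Q x + c^T x + lambda^T (A x - b)
Stationarity (grad_x L = 0): Q x + c + A^T lambda = 0.
Primal feasibility: A x = b.

This gives the KKT block system:
  [ Q   A^T ] [ x     ]   [-c ]
  [ A    0  ] [ lambda ] = [ b ]

Solving the linear system:
  x*      = (1, -1)
  lambda* = (3.3333)
  f(x*)   = 6

x* = (1, -1), lambda* = (3.3333)


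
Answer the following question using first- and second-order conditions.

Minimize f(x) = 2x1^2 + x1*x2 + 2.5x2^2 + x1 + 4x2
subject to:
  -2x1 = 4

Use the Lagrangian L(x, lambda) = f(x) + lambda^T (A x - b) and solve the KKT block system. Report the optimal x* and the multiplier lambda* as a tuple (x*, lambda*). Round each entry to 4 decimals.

Form the Lagrangian:
  L(x, lambda) = (1/2) x^T Q x + c^T x + lambda^T (A x - b)
Stationarity (grad_x L = 0): Q x + c + A^T lambda = 0.
Primal feasibility: A x = b.

This gives the KKT block system:
  [ Q   A^T ] [ x     ]   [-c ]
  [ A    0  ] [ lambda ] = [ b ]

Solving the linear system:
  x*      = (-2, -0.4)
  lambda* = (-3.7)
  f(x*)   = 5.6

x* = (-2, -0.4), lambda* = (-3.7)


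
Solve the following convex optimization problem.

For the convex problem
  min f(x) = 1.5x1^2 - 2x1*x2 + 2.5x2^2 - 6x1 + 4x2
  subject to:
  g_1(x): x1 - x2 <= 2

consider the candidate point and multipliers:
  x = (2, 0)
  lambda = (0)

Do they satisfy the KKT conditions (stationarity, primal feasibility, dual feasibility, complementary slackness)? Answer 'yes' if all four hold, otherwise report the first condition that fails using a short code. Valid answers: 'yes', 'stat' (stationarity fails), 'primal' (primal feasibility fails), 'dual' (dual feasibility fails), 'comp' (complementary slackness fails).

Gradient of f: grad f(x) = Q x + c = (0, 0)
Constraint values g_i(x) = a_i^T x - b_i:
  g_1((2, 0)) = 0
Stationarity residual: grad f(x) + sum_i lambda_i a_i = (0, 0)
  -> stationarity OK
Primal feasibility (all g_i <= 0): OK
Dual feasibility (all lambda_i >= 0): OK
Complementary slackness (lambda_i * g_i(x) = 0 for all i): OK

Verdict: yes, KKT holds.

yes


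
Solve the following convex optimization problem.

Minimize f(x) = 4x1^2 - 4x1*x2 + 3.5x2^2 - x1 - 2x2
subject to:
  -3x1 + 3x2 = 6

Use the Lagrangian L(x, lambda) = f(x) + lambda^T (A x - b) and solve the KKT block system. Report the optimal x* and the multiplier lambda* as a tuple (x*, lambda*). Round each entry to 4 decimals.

Form the Lagrangian:
  L(x, lambda) = (1/2) x^T Q x + c^T x + lambda^T (A x - b)
Stationarity (grad_x L = 0): Q x + c + A^T lambda = 0.
Primal feasibility: A x = b.

This gives the KKT block system:
  [ Q   A^T ] [ x     ]   [-c ]
  [ A    0  ] [ lambda ] = [ b ]

Solving the linear system:
  x*      = (-0.4286, 1.5714)
  lambda* = (-3.5714)
  f(x*)   = 9.3571

x* = (-0.4286, 1.5714), lambda* = (-3.5714)


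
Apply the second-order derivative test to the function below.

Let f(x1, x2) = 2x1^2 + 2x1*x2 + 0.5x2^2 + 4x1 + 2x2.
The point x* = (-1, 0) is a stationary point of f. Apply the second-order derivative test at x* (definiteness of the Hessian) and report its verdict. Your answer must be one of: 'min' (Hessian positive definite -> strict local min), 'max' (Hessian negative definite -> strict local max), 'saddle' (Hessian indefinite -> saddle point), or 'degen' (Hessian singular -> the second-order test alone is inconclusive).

Compute the Hessian H = grad^2 f:
  H = [[4, 2], [2, 1]]
Verify stationarity: grad f(x*) = H x* + g = (0, 0).
Eigenvalues of H: 0, 5.
H has a zero eigenvalue (singular; positive semidefinite but not definite), so H is neither positive definite, negative definite, nor indefinite. The second-order test alone is inconclusive -> degen.
(Indeed, f is constant along the null direction of H through x*, so x* is not a strict local extremum.)

degen


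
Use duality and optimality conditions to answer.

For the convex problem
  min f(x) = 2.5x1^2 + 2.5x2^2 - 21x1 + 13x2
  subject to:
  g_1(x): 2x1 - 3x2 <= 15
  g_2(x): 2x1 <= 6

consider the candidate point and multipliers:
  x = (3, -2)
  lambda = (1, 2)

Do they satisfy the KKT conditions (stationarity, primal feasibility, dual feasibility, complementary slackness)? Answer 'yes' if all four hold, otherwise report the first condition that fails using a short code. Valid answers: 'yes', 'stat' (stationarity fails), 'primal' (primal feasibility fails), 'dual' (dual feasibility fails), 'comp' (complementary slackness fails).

Gradient of f: grad f(x) = Q x + c = (-6, 3)
Constraint values g_i(x) = a_i^T x - b_i:
  g_1((3, -2)) = -3
  g_2((3, -2)) = 0
Stationarity residual: grad f(x) + sum_i lambda_i a_i = (0, 0)
  -> stationarity OK
Primal feasibility (all g_i <= 0): OK
Dual feasibility (all lambda_i >= 0): OK
Complementary slackness (lambda_i * g_i(x) = 0 for all i): FAILS

Verdict: the first failing condition is complementary_slackness -> comp.

comp


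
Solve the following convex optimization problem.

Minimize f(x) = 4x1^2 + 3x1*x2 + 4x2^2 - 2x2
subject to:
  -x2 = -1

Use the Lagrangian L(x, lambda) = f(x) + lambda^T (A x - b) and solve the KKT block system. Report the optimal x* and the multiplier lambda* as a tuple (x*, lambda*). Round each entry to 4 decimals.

Form the Lagrangian:
  L(x, lambda) = (1/2) x^T Q x + c^T x + lambda^T (A x - b)
Stationarity (grad_x L = 0): Q x + c + A^T lambda = 0.
Primal feasibility: A x = b.

This gives the KKT block system:
  [ Q   A^T ] [ x     ]   [-c ]
  [ A    0  ] [ lambda ] = [ b ]

Solving the linear system:
  x*      = (-0.375, 1)
  lambda* = (4.875)
  f(x*)   = 1.4375

x* = (-0.375, 1), lambda* = (4.875)


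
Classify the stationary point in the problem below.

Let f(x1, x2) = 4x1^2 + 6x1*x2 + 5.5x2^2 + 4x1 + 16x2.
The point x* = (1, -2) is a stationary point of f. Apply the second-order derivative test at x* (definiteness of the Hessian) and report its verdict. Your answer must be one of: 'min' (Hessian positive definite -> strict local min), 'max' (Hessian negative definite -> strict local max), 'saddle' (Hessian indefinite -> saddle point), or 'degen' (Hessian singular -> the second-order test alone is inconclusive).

Compute the Hessian H = grad^2 f:
  H = [[8, 6], [6, 11]]
Verify stationarity: grad f(x*) = H x* + g = (0, 0).
Eigenvalues of H: 3.3153, 15.6847.
Both eigenvalues > 0, so H is positive definite -> x* is a strict local min.

min


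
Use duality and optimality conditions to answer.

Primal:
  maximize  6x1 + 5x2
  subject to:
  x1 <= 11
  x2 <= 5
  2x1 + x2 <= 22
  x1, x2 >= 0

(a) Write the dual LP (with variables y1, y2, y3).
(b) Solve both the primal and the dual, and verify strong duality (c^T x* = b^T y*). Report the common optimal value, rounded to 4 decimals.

The standard primal-dual pair for 'max c^T x s.t. A x <= b, x >= 0' is:
  Dual:  min b^T y  s.t.  A^T y >= c,  y >= 0.

So the dual LP is:
  minimize  11y1 + 5y2 + 22y3
  subject to:
    y1 + 2y3 >= 6
    y2 + y3 >= 5
    y1, y2, y3 >= 0

Solving the primal: x* = (8.5, 5).
  primal value c^T x* = 76.
Solving the dual: y* = (0, 2, 3).
  dual value b^T y* = 76.
Strong duality: c^T x* = b^T y*. Confirmed.

76


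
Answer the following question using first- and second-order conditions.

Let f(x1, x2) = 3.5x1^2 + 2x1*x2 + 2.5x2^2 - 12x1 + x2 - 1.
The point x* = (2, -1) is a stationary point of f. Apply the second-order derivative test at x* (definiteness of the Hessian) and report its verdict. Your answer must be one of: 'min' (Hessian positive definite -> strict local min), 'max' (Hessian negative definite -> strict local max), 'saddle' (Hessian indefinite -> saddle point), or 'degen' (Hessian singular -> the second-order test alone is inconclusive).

Compute the Hessian H = grad^2 f:
  H = [[7, 2], [2, 5]]
Verify stationarity: grad f(x*) = H x* + g = (0, 0).
Eigenvalues of H: 3.7639, 8.2361.
Both eigenvalues > 0, so H is positive definite -> x* is a strict local min.

min
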